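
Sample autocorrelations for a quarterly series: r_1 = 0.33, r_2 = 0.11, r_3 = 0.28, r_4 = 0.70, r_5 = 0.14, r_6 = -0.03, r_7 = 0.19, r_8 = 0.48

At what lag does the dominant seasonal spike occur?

The largest autocorrelation is r_4 = 0.70, with a weaker echo at lag 8 (0.48); the remaining lags stay at or below 0.33. The elevated value at lag 1 (0.33), dropping to 0.11 at lag 2, reflects decaying short-term dependence rather than seasonality.
The dominant spike at lag 4 indicates a seasonal period of 4.

4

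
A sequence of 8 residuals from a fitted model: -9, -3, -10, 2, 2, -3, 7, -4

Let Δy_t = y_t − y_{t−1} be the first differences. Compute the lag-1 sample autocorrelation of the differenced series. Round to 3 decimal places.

First differences Δy: 6, -7, 12, 0, -5, 10, -11
Mean of differences = 0.7143
Numerator Σ(Δy_t−Δȳ)(Δy_{t+1}−Δȳ) = -293.6531
Denominator Σ(Δy_t−Δȳ)² = 471.4286
r_1(Δy) = -293.6531 / 471.4286 = -0.623

-0.623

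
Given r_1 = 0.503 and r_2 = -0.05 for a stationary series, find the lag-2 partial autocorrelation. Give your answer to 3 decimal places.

φ_{22} = (r_2 − r_1²) / (1 − r_1²)
r_1² = (0.503)² = 0.253009
Numerator = -0.05 − 0.2530 = -0.3030; denominator = 1 − 0.2530 = 0.7470
φ_{22} = -0.3030 / 0.7470 = -0.406

-0.406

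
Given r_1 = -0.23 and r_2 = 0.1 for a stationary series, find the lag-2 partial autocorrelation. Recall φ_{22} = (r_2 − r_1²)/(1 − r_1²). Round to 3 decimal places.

0.050

φ_{22} = (r_2 − r_1²) / (1 − r_1²)
r_1² = (-0.23)² = 0.0529
Numerator = 0.1 − 0.0529 = 0.0471; denominator = 1 − 0.0529 = 0.9471
φ_{22} = 0.0471 / 0.9471 = 0.050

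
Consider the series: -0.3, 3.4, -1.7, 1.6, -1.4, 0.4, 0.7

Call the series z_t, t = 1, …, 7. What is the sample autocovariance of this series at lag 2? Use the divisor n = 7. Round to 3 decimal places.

Mean z̄ = (-0.3 + 3.4 − 1.7 + 1.6 − 1.4 + 0.4 + 0.7)/7 = 0.3857
Deviations: -0.6857, 3.0143, -2.0857, 1.2143, -1.7857, 0.0143, 0.3143
Σ_{t=1}^{5}(z_t−z̄)(z_{t+2}−z̄) = 8.2710
γ_2 = 8.2710 / 7 = 1.182

1.182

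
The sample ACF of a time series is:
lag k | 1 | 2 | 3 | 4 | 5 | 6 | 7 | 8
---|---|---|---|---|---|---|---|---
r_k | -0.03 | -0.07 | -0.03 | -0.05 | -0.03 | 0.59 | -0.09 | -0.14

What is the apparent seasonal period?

The largest autocorrelation is r_6 = 0.59; the remaining lags stay at or below -0.03.
The dominant spike at lag 6 indicates a seasonal period of 6.

6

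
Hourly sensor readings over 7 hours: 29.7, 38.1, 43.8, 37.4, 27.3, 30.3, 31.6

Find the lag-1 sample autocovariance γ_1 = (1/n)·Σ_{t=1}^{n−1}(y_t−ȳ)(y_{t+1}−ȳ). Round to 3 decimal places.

9.509

Mean ȳ = (29.7 + 38.1 + 43.8 + 37.4 + 27.3 + 30.3 + 31.6)/7 = 34.0286
Deviations: -4.3286, 4.0714, 9.7714, 3.3714, -6.7286, -3.7286, -2.4286
Σ_{t=1}^{6}(y_t−ȳ)(y_{t+1}−ȳ) = 66.5620
γ_1 = 66.5620 / 7 = 9.509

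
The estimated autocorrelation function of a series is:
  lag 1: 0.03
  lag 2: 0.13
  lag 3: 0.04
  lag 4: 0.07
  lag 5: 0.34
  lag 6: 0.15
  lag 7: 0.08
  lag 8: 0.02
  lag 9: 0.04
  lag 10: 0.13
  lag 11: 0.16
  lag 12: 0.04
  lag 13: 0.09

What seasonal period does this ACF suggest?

The largest autocorrelation is r_5 = 0.34; the remaining lags stay at or below 0.16.
The dominant spike at lag 5 indicates a seasonal period of 5.

5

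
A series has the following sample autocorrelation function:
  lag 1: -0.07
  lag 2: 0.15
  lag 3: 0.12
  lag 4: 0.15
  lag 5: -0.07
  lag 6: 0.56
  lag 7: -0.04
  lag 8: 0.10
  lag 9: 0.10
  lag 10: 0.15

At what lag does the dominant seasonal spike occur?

6

The largest autocorrelation is r_6 = 0.56; the remaining lags stay at or below 0.15.
The dominant spike at lag 6 indicates a seasonal period of 6.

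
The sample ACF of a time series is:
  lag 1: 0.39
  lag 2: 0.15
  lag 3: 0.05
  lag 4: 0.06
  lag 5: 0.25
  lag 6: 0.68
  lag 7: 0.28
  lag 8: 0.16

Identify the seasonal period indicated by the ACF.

6

The largest autocorrelation is r_6 = 0.68; the remaining lags stay at or below 0.39. The elevated value at lag 1 (0.39), dropping to 0.15 at lag 2, reflects decaying short-term dependence rather than seasonality.
The dominant spike at lag 6 indicates a seasonal period of 6.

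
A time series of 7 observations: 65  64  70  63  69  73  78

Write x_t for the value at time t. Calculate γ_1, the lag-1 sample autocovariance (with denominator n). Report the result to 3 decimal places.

Mean x̄ = (65 + 64 + 70 + 63 + 69 + 73 + 78)/7 = 68.8571
Deviations: -3.8571, -4.8571, 1.1429, -5.8571, 0.1429, 4.1429, 9.1429
Σ_{t=1}^{6}(x_t−x̄)(x_{t+1}−x̄) = 44.1224
γ_1 = 44.1224 / 7 = 6.303

6.303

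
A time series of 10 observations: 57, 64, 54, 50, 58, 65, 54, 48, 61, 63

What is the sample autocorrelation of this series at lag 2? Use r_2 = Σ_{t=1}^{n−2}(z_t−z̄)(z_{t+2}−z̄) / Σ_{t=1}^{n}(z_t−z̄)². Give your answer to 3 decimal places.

-0.781

Mean z̄ = (57 + 64 + 54 + 50 + 58 + 65 + 54 + 48 + 61 + 63)/10 = 57.4000
Numerator Σ_{t=1}^{8}(z_t−z̄)(z_{t+2}−z̄) = -244.1200
Denominator Σ(z_t−z̄)² = 312.4000
r_2 = -244.1200 / 312.4000 = -0.781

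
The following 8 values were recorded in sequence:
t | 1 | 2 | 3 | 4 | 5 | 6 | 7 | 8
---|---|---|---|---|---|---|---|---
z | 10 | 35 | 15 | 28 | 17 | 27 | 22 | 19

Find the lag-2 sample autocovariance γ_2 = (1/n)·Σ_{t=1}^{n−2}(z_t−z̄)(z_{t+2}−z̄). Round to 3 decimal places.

Mean z̄ = (10 + 35 + 15 + 28 + 17 + 27 + 22 + 19)/8 = 21.6250
Σ_{t=1}^{6}(z_t−z̄)(z_{t+2}−z̄) = 211.3438
γ_2 = 211.3438 / 8 = 26.418

26.418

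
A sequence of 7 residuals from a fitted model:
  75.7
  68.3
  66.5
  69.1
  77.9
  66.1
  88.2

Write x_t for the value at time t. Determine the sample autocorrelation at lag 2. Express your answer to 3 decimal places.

0.182

Mean x̄ = (75.7 + 68.3 + 66.5 + 69.1 + 77.9 + 66.1 + 88.2)/7 = 73.1143
Deviations from mean: 2.5857, -4.8143, -6.6143, -4.0143, 4.7857, -7.0143, 15.0857
Numerator Σ_{t=1}^{5}(x_t−x̄)(x_{t+2}−x̄) = 70.9224
Denominator Σ(x_t−x̄)² = 389.4086
r_2 = 70.9224 / 389.4086 = 0.182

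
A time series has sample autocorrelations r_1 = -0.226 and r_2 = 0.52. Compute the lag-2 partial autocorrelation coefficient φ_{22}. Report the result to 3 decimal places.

0.494

φ_{22} = (r_2 − r_1²) / (1 − r_1²)
r_1² = (-0.226)² = 0.051076
Numerator = 0.52 − 0.0511 = 0.4689; denominator = 1 − 0.0511 = 0.9489
φ_{22} = 0.4689 / 0.9489 = 0.494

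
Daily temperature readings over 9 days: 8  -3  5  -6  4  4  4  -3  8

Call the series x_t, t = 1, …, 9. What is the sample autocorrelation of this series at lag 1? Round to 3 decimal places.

Mean x̄ = (8 − 3 + 5 − 6 + 4 + 4 + 4 − 3 + 8)/9 = 2.3333
Numerator Σ_{t=1}^{8}(x_t−x̄)(x_{t+1}−x̄) = -114.1111
Denominator Σ(x_t−x̄)² = 206.0000
r_1 = -114.1111 / 206.0000 = -0.554

-0.554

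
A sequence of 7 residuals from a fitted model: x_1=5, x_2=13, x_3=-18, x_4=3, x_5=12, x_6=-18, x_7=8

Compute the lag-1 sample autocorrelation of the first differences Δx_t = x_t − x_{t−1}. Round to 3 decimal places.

-0.559

First differences Δx: 8, -31, 21, 9, -30, 26
Mean of differences = 0.5000
Numerator Σ(Δx_t−Δx̄)(Δx_{t+1}−Δx̄) = -1744.7500
Denominator Σ(Δx_t−Δx̄)² = 3121.5000
r_1(Δx) = -1744.7500 / 3121.5000 = -0.559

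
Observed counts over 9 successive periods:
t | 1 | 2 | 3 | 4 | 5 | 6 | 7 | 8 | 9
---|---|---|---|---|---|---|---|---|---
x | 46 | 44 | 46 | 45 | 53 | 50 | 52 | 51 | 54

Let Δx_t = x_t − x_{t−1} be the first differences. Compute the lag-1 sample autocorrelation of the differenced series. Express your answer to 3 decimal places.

-0.648

First differences Δx: -2, 2, -1, 8, -3, 2, -1, 3
Mean of differences = 1.0000
Numerator Σ(Δx_t−Δx̄)(Δx_{t+1}−Δx̄) = -57.0000
Denominator Σ(Δx_t−Δx̄)² = 88.0000
r_1(Δx) = -57.0000 / 88.0000 = -0.648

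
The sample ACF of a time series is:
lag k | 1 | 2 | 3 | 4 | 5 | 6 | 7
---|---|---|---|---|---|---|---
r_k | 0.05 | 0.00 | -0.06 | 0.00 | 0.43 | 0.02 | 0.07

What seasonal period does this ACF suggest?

The largest autocorrelation is r_5 = 0.43; the remaining lags stay at or below 0.07.
The dominant spike at lag 5 indicates a seasonal period of 5.

5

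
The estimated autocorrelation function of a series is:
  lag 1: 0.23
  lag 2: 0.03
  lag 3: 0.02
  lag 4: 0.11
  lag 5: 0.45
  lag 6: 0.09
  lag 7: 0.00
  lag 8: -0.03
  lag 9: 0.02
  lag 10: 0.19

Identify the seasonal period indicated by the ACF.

5

The largest autocorrelation is r_5 = 0.45; the remaining lags stay at or below 0.23. The elevated value at lag 1 (0.23), dropping to 0.03 at lag 2, reflects decaying short-term dependence rather than seasonality.
The dominant spike at lag 5 indicates a seasonal period of 5.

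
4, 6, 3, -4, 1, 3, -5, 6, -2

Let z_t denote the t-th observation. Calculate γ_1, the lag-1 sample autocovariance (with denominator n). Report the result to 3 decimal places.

-4.790

Mean z̄ = (4 + 6 + 3 − 4 + 1 + 3 − 5 + 6 − 2)/9 = 1.3333
Σ_{t=1}^{8}(z_t−z̄)(z_{t+1}−z̄) = -43.1111
γ_1 = -43.1111 / 9 = -4.790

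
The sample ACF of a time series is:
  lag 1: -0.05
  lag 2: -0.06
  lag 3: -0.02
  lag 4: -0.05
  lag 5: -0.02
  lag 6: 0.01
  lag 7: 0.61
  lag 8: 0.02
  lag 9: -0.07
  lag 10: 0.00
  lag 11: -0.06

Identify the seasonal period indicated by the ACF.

7

The largest autocorrelation is r_7 = 0.61; the remaining lags stay at or below 0.02.
The dominant spike at lag 7 indicates a seasonal period of 7.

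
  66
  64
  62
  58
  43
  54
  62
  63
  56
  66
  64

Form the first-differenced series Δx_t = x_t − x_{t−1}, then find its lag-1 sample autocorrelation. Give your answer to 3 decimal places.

-0.159

First differences Δx: -2, -2, -4, -15, 11, 8, 1, -7, 10, -2
Mean of differences = -0.2000
Numerator Σ(Δx_t−Δx̄)(Δx_{t+1}−Δx̄) = -93.6400
Denominator Σ(Δx_t−Δx̄)² = 587.6000
r_1(Δx) = -93.6400 / 587.6000 = -0.159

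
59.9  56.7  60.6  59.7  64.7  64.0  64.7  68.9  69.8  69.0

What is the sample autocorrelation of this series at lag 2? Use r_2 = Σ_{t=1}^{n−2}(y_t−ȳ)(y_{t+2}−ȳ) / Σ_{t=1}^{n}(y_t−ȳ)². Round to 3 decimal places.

0.391

Mean ȳ = (59.9 + 56.7 + 60.6 + 59.7 + 64.7 + 64.0 + 64.7 + 68.9 + 69.8 + 69.0)/10 = 63.8000
Numerator Σ_{t=1}^{8}(y_t−ȳ)(y_{t+2}−ȳ) = 71.6400
Denominator Σ(y_t−ȳ)² = 183.3800
r_2 = 71.6400 / 183.3800 = 0.391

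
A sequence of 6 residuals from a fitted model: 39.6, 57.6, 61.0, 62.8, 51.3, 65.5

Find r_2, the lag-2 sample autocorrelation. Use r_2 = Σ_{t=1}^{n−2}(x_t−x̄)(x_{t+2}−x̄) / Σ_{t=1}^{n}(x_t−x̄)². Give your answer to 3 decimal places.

-0.074

Mean x̄ = (39.6 + 57.6 + 61.0 + 62.8 + 51.3 + 65.5)/6 = 56.3000
Numerator Σ_{t=1}^{4}(x_t−x̄)(x_{t+2}−x̄) = -33.7400
Denominator Σ(x_t−x̄)² = 454.5600
r_2 = -33.7400 / 454.5600 = -0.074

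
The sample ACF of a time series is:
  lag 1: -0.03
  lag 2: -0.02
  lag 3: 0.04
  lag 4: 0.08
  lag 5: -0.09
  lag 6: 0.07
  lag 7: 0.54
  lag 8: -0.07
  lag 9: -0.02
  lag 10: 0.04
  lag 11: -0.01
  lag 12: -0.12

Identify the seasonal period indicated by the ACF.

The largest autocorrelation is r_7 = 0.54; the remaining lags stay at or below 0.08.
The dominant spike at lag 7 indicates a seasonal period of 7.

7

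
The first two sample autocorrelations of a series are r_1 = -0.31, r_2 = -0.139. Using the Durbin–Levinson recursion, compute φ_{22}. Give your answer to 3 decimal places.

φ_{22} = (r_2 − r_1²) / (1 − r_1²)
r_1² = (-0.31)² = 0.0961
Numerator = -0.139 − 0.0961 = -0.2351; denominator = 1 − 0.0961 = 0.9039
φ_{22} = -0.2351 / 0.9039 = -0.260

-0.260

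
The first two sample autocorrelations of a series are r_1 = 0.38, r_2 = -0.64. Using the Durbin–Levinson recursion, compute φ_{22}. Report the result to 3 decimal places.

-0.917

φ_{22} = (r_2 − r_1²) / (1 − r_1²)
r_1² = (0.38)² = 0.1444
Numerator = -0.64 − 0.1444 = -0.7844; denominator = 1 − 0.1444 = 0.8556
φ_{22} = -0.7844 / 0.8556 = -0.917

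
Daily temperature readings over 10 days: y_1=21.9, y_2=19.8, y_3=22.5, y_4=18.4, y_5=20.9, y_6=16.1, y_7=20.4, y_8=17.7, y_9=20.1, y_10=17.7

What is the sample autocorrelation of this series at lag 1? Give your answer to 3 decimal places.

-0.398

Mean ȳ = (21.9 + 19.8 + 22.5 + 18.4 + 20.9 + 16.1 + 20.4 + 17.7 + 20.1 + 17.7)/10 = 19.5500
Numerator Σ_{t=1}^{9}(y_t−ȳ)(y_{t+1}−ȳ) = -14.8175
Denominator Σ(y_t−ȳ)² = 37.2050
r_1 = -14.8175 / 37.2050 = -0.398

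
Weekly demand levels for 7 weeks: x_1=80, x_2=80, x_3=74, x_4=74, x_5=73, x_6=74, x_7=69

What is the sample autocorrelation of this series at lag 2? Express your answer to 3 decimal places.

0.047

Mean x̄ = (80 + 80 + 74 + 74 + 73 + 74 + 69)/7 = 74.8571
Σ(x_t−x̄)(x_{t+2}−x̄) = (-4.4082) + (-4.4082) + (1.5918) + (0.7347) + (10.8776) = 4.3878
Denominator Σ(x_t−x̄)² = 92.8571
r_2 = 4.3878 / 92.8571 = 0.047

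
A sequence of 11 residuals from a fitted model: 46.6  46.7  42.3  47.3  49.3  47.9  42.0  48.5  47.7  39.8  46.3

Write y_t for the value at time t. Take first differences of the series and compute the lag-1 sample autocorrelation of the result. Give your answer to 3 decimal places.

First differences Δy: 0.1, -4.4, 5.0, 2.0, -1.4, -5.9, 6.5, -0.8, -7.9, 6.5
Mean of differences = -0.0300
Numerator Σ(Δy_t−Δȳ)(Δy_{t+1}−Δȳ) = -95.7679
Denominator Σ(Δy_t−Δȳ)² = 232.6810
r_1(Δy) = -95.7679 / 232.6810 = -0.412

-0.412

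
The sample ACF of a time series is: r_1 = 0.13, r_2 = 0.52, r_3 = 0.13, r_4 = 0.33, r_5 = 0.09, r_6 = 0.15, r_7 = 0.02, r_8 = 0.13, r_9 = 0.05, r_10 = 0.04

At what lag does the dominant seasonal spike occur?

2

The largest autocorrelation is r_2 = 0.52, with weaker echoes at lags 4 (0.33) and 6 (0.15); the remaining lags stay at or below 0.13.
The dominant spike at lag 2 indicates a seasonal period of 2.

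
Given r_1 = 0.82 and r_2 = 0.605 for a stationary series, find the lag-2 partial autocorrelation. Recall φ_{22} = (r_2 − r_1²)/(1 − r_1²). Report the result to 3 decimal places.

φ_{22} = (r_2 − r_1²) / (1 − r_1²)
r_1² = (0.82)² = 0.6724
Numerator = 0.605 − 0.6724 = -0.0674; denominator = 1 − 0.6724 = 0.3276
φ_{22} = -0.0674 / 0.3276 = -0.206

-0.206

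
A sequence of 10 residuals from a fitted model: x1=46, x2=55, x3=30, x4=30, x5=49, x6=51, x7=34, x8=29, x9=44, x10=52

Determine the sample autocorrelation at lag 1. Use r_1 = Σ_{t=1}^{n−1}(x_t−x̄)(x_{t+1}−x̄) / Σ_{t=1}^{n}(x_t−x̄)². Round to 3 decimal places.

0.048

Mean x̄ = (46 + 55 + 30 + 30 + 49 + 51 + 34 + 29 + 44 + 52)/10 = 42.0000
Numerator Σ_{t=1}^{9}(x_t−x̄)(x_{t+1}−x̄) = 45.0000
Denominator Σ(x_t−x̄)² = 940.0000
r_1 = 45.0000 / 940.0000 = 0.048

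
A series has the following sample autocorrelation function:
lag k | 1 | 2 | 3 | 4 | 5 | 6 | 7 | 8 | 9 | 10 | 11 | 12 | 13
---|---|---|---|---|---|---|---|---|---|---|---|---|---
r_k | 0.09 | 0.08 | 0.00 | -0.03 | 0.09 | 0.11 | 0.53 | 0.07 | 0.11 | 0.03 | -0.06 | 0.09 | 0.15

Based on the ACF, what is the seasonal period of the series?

The largest autocorrelation is r_7 = 0.53; the remaining lags stay at or below 0.15.
The dominant spike at lag 7 indicates a seasonal period of 7.

7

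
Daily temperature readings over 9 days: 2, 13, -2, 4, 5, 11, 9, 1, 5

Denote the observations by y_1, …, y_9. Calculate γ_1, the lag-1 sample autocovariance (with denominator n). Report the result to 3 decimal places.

-7.457

Mean ȳ = (2 + 13 − 2 + 4 + 5 + 11 + 9 + 1 + 5)/9 = 5.3333
Σ_{t=1}^{8}(y_t−ȳ)(y_{t+1}−ȳ) = -67.1111
γ_1 = -67.1111 / 9 = -7.457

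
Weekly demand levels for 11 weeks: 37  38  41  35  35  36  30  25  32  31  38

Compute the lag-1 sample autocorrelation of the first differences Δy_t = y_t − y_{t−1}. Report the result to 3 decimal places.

-0.190

First differences Δy: 1, 3, -6, 0, 1, -6, -5, 7, -1, 7
Mean of differences = 0.1000
Numerator Σ(Δy_t−Δȳ)(Δy_{t+1}−Δȳ) = -39.3100
Denominator Σ(Δy_t−Δȳ)² = 206.9000
r_1(Δy) = -39.3100 / 206.9000 = -0.190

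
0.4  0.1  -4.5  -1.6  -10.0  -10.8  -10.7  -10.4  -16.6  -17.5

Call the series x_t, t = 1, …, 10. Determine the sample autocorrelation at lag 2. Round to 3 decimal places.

Mean x̄ = (0.4 + 0.1 − 4.5 − 1.6 − 10.0 − 10.8 − 10.7 − 10.4 − 16.6 − 17.5)/10 = -8.1600
Numerator Σ_{t=1}^{8}(x_t−x̄)(x_{t+2}−x̄) = 114.4088
Denominator Σ(x_t−x̄)² = 378.2240
r_2 = 114.4088 / 378.2240 = 0.302

0.302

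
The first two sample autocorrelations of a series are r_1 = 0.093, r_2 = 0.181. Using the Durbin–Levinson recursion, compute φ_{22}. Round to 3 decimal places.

φ_{22} = (r_2 − r_1²) / (1 − r_1²)
r_1² = (0.093)² = 0.008649
Numerator = 0.181 − 0.0086 = 0.1724; denominator = 1 − 0.0086 = 0.9914
φ_{22} = 0.1724 / 0.9914 = 0.174

0.174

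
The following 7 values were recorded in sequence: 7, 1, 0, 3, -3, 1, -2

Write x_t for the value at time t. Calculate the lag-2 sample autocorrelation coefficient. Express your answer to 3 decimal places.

0.152

Mean x̄ = (7 + 1 + 0 + 3 − 3 + 1 − 2)/7 = 1.0000
Σ(x_t−x̄)(x_{t+2}−x̄) = (-6.0000) + (0.0000) + (4.0000) + (0.0000) + (12.0000) = 10.0000
Denominator Σ(x_t−x̄)² = 66.0000
r_2 = 10.0000 / 66.0000 = 0.152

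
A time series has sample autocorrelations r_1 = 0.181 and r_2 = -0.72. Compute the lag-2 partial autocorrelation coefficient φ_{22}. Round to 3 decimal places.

φ_{22} = (r_2 − r_1²) / (1 − r_1²)
r_1² = (0.181)² = 0.032761
Numerator = -0.72 − 0.0328 = -0.7528; denominator = 1 − 0.0328 = 0.9672
φ_{22} = -0.7528 / 0.9672 = -0.778

-0.778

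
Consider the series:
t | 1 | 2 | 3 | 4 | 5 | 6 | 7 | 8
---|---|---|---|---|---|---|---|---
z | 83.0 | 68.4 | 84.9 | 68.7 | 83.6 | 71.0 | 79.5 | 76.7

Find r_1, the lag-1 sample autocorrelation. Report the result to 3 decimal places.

-0.903

Mean z̄ = (83.0 + 68.4 + 84.9 + 68.7 + 83.6 + 71.0 + 79.5 + 76.7)/8 = 76.9750
Deviations from mean: 6.0250, -8.5750, 7.9250, -8.2750, 6.6250, -5.9750, 2.5250, -0.2750
Σ(z_t−z̄)(z_{t+1}−z̄) = (-51.6644) + (-67.9569) + (-65.5794) + (-54.8219) + (-39.5844) + (-15.0869) + (-0.6944) = -295.3881
Denominator Σ(z_t−z̄)² = 327.1550
r_1 = -295.3881 / 327.1550 = -0.903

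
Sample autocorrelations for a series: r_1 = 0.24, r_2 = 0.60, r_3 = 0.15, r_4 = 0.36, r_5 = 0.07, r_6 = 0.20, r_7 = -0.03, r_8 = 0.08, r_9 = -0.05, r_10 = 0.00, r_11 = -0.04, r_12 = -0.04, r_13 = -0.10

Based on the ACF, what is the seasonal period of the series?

The largest autocorrelation is r_2 = 0.60, with a weaker echo at lag 4 (0.36); the remaining lags stay at or below 0.24.
The dominant spike at lag 2 indicates a seasonal period of 2.

2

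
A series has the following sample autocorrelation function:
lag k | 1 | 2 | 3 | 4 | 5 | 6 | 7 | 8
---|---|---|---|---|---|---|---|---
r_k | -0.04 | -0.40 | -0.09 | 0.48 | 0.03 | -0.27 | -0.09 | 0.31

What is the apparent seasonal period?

4

The largest autocorrelation is r_4 = 0.48, with a weaker echo at lag 8 (0.31); the remaining lags stay at or below 0.03.
The dominant spike at lag 4 indicates a seasonal period of 4.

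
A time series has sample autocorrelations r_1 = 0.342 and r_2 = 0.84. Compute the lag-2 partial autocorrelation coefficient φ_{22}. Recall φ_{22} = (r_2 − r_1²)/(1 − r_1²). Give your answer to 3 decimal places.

0.819

φ_{22} = (r_2 − r_1²) / (1 − r_1²)
r_1² = (0.342)² = 0.116964
Numerator = 0.84 − 0.1170 = 0.7230; denominator = 1 − 0.1170 = 0.8830
φ_{22} = 0.7230 / 0.8830 = 0.819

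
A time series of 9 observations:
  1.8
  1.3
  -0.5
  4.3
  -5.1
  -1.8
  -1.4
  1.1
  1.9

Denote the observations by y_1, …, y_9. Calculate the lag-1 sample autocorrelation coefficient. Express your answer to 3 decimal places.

-0.165

Mean ȳ = (1.8 + 1.3 − 0.5 + 4.3 − 5.1 − 1.8 − 1.4 + 1.1 + 1.9)/9 = 0.1778
Numerator Σ_{t=1}^{8}(y_t−ȳ)(y_{t+1}−ȳ) = -9.7983
Denominator Σ(y_t−ȳ)² = 59.4156
r_1 = -9.7983 / 59.4156 = -0.165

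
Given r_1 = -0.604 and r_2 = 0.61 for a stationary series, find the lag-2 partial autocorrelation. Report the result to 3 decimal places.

φ_{22} = (r_2 − r_1²) / (1 − r_1²)
r_1² = (-0.604)² = 0.364816
Numerator = 0.61 − 0.3648 = 0.2452; denominator = 1 − 0.3648 = 0.6352
φ_{22} = 0.2452 / 0.6352 = 0.386

0.386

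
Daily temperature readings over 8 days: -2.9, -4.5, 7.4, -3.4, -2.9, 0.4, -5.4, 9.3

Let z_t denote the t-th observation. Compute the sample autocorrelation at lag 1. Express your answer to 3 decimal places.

Mean z̄ = (-2.9 − 4.5 + 7.4 − 3.4 − 2.9 + 0.4 − 5.4 + 9.3)/8 = -0.2500
Deviations from mean: -2.6500, -4.2500, 7.6500, -3.1500, -2.6500, 0.6500, -5.1500, 9.5500
Numerator Σ_{t=1}^{7}(z_t−z̄)(z_{t+1}−z̄) = -91.2525
Denominator Σ(z_t−z̄)² = 218.7000
r_1 = -91.2525 / 218.7000 = -0.417

-0.417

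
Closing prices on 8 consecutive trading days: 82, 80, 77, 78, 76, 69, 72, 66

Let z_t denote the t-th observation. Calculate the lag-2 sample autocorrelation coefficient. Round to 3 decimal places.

0.299

Mean z̄ = (82 + 80 + 77 + 78 + 76 + 69 + 72 + 66)/8 = 75.0000
Deviations from mean: 7.0000, 5.0000, 2.0000, 3.0000, 1.0000, -6.0000, -3.0000, -9.0000
Σ(z_t−z̄)(z_{t+2}−z̄) = (14.0000) + (15.0000) + (2.0000) + (-18.0000) + (-3.0000) + (54.0000) = 64.0000
Denominator Σ(z_t−z̄)² = 214.0000
r_2 = 64.0000 / 214.0000 = 0.299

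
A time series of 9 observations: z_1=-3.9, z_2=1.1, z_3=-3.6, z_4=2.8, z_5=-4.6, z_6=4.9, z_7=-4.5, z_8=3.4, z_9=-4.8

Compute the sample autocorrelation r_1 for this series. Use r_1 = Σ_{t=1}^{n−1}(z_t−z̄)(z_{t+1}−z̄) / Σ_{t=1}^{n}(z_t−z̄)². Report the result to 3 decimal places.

-0.852

Mean z̄ = (-3.9 + 1.1 − 3.6 + 2.8 − 4.6 + 4.9 − 4.5 + 3.4 − 4.8)/9 = -1.0222
Numerator Σ_{t=1}^{8}(z_t−z̄)(z_{t+1}−z̄) = -108.9760
Denominator Σ(z_t−z̄)² = 127.8356
r_1 = -108.9760 / 127.8356 = -0.852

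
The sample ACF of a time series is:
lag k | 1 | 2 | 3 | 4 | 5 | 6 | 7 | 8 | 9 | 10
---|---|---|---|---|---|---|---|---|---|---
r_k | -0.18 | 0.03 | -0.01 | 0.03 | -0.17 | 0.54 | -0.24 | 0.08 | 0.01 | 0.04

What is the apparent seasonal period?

The largest autocorrelation is r_6 = 0.54; the remaining lags stay at or below 0.08.
The dominant spike at lag 6 indicates a seasonal period of 6.

6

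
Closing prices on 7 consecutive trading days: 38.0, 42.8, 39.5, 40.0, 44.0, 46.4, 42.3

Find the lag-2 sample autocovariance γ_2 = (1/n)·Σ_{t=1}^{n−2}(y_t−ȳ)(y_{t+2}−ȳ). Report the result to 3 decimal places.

Mean ȳ = (38.0 + 42.8 + 39.5 + 40.0 + 44.0 + 46.4 + 42.3)/7 = 41.8571
Σ_{t=1}^{5}(y_t−ȳ)(y_{t+2}−ȳ) = -5.1980
γ_2 = -5.1980 / 7 = -0.743

-0.743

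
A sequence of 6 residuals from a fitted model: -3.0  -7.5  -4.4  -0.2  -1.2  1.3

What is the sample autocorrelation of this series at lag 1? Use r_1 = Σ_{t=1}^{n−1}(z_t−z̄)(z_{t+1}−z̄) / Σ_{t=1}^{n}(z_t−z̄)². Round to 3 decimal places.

Mean z̄ = (-3.0 − 7.5 − 4.4 − 0.2 − 1.2 + 1.3)/6 = -2.5000
Deviations from mean: -0.5000, -5.0000, -1.9000, 2.3000, 1.3000, 3.8000
Σ(z_t−z̄)(z_{t+1}−z̄) = (2.5000) + (9.5000) + (-4.3700) + (2.9900) + (4.9400) = 15.5600
Denominator Σ(z_t−z̄)² = 50.2800
r_1 = 15.5600 / 50.2800 = 0.309

0.309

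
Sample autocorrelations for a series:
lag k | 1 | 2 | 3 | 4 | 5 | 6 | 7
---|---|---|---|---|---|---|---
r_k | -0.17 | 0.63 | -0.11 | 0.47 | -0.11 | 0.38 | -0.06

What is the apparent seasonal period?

The largest autocorrelation is r_2 = 0.63, with weaker echoes at lags 4 (0.47) and 6 (0.38); the remaining lags stay at or below -0.06.
The dominant spike at lag 2 indicates a seasonal period of 2.

2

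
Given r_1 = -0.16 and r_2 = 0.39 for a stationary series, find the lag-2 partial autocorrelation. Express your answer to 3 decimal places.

0.374

φ_{22} = (r_2 − r_1²) / (1 − r_1²)
r_1² = (-0.16)² = 0.0256
Numerator = 0.39 − 0.0256 = 0.3644; denominator = 1 − 0.0256 = 0.9744
φ_{22} = 0.3644 / 0.9744 = 0.374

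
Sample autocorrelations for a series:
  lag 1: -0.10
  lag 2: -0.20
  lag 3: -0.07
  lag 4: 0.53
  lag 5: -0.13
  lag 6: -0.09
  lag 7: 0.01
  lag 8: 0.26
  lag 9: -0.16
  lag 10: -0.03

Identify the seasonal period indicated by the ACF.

The largest autocorrelation is r_4 = 0.53, with a weaker echo at lag 8 (0.26); the remaining lags stay at or below 0.01.
The dominant spike at lag 4 indicates a seasonal period of 4.

4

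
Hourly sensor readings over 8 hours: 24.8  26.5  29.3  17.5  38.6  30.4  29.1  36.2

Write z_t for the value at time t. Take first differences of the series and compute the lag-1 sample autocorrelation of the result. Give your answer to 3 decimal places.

-0.655

First differences Δz: 1.7, 2.8, -11.8, 21.1, -8.2, -1.3, 7.1
Mean of differences = 1.6286
Numerator Σ(Δz_t−Δz̄)(Δz_{t+1}−Δz̄) = -455.7365
Denominator Σ(Δz_t−Δz̄)² = 695.9543
r_1(Δz) = -455.7365 / 695.9543 = -0.655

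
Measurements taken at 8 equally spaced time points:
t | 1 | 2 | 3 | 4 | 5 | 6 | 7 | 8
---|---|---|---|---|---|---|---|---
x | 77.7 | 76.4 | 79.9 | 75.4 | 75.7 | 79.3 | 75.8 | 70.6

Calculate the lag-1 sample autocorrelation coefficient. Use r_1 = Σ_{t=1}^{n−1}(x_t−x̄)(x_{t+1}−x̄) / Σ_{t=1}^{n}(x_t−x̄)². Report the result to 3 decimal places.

Mean x̄ = (77.7 + 76.4 + 79.9 + 75.4 + 75.7 + 79.3 + 75.8 + 70.6)/8 = 76.3500
Deviations from mean: 1.3500, 0.0500, 3.5500, -0.9500, -0.6500, 2.9500, -0.5500, -5.7500
Numerator Σ_{t=1}^{7}(x_t−x̄)(x_{t+1}−x̄) = -2.8875
Denominator Σ(x_t−x̄)² = 57.8200
r_1 = -2.8875 / 57.8200 = -0.050

-0.050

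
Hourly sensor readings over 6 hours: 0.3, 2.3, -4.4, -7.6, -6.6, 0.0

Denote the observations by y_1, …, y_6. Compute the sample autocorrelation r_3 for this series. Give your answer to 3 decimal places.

-0.465

Mean ȳ = (0.3 + 2.3 − 4.4 − 7.6 − 6.6 + 0.0)/6 = -2.6667
Deviations from mean: 2.9667, 4.9667, -1.7333, -4.9333, -3.9333, 2.6667
Σ(y_t−ȳ)(y_{t+3}−ȳ) = (-14.6356) + (-19.5356) + (-4.6222) = -38.7933
Denominator Σ(y_t−ȳ)² = 83.3933
r_3 = -38.7933 / 83.3933 = -0.465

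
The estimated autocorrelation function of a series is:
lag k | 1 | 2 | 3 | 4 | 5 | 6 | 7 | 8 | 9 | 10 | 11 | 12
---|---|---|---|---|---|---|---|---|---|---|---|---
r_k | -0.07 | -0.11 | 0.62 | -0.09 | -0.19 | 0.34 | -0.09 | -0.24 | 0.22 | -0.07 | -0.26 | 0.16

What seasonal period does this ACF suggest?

3

The largest autocorrelation is r_3 = 0.62, with weaker echoes at lags 6 (0.34), 9 (0.22) and 12 (0.16); the remaining lags stay at or below -0.07.
The dominant spike at lag 3 indicates a seasonal period of 3.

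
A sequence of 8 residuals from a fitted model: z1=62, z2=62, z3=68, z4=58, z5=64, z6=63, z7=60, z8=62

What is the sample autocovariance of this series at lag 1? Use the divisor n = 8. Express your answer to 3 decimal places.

Mean z̄ = (62 + 62 + 68 + 58 + 64 + 63 + 60 + 62)/8 = 62.3750
Deviations: -0.3750, -0.3750, 5.6250, -4.3750, 1.6250, 0.6250, -2.3750, -0.3750
Σ_{t=1}^{7}(z_t−z̄)(z_{t+1}−z̄) = -33.2656
γ_1 = -33.2656 / 8 = -4.158

-4.158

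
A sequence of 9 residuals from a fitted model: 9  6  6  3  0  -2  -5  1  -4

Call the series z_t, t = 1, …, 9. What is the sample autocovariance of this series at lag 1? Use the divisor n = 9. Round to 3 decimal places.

Mean z̄ = (9 + 6 + 6 + 3 + 0 − 2 − 5 + 1 − 4)/9 = 1.5556
Σ_{t=1}^{8}(z_t−z̄)(z_{t+1}−z̄) = 92.5802
γ_1 = 92.5802 / 9 = 10.287

10.287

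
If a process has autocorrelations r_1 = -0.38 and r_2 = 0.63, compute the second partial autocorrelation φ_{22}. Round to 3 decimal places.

0.568

φ_{22} = (r_2 − r_1²) / (1 − r_1²)
r_1² = (-0.38)² = 0.1444
Numerator = 0.63 − 0.1444 = 0.4856; denominator = 1 − 0.1444 = 0.8556
φ_{22} = 0.4856 / 0.8556 = 0.568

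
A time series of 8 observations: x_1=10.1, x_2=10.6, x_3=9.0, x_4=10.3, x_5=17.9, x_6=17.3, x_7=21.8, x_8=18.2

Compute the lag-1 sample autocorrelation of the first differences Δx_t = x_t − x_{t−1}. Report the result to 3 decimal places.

-0.356

First differences Δx: 0.5, -1.6, 1.3, 7.6, -0.6, 4.5, -3.6
Mean of differences = 1.1571
Numerator Σ(Δx_t−Δx̄)(Δx_{t+1}−Δx̄) = -30.7590
Denominator Σ(Δx_t−Δx̄)² = 86.4571
r_1(Δx) = -30.7590 / 86.4571 = -0.356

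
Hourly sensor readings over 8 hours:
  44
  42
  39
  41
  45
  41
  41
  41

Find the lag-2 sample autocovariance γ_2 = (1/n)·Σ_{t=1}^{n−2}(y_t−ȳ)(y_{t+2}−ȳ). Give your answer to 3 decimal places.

-2.078

Mean ȳ = (44 + 42 + 39 + 41 + 45 + 41 + 41 + 41)/8 = 41.7500
Deviations: 2.2500, 0.2500, -2.7500, -0.7500, 3.2500, -0.7500, -0.7500, -0.7500
Σ_{t=1}^{6}(y_t−ȳ)(y_{t+2}−ȳ) = -16.6250
γ_2 = -16.6250 / 8 = -2.078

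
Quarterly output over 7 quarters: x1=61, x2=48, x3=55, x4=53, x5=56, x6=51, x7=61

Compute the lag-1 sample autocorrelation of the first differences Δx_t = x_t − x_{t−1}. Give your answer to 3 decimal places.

First differences Δx: -13, 7, -2, 3, -5, 10
Mean of differences = 0.0000
Numerator Σ(Δx_t−Δx̄)(Δx_{t+1}−Δx̄) = -176.0000
Denominator Σ(Δx_t−Δx̄)² = 356.0000
r_1(Δx) = -176.0000 / 356.0000 = -0.494

-0.494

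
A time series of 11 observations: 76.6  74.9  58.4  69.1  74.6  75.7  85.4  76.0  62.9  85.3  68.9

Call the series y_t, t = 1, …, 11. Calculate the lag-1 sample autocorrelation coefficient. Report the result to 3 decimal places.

Mean ȳ = (76.6 + 74.9 + 58.4 + 69.1 + 74.6 + 75.7 + 85.4 + 76.0 + 62.9 + 85.3 + 68.9)/11 = 73.4364
Numerator Σ_{t=1}^{10}(y_t−ȳ)(y_{t+1}−ȳ) = -102.6631
Denominator Σ(y_t−ȳ)² = 685.5655
r_1 = -102.6631 / 685.5655 = -0.150

-0.150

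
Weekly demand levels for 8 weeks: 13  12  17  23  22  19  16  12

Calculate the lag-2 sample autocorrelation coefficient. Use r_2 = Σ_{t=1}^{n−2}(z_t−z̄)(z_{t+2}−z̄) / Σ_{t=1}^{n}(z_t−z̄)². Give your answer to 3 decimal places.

Mean z̄ = (13 + 12 + 17 + 23 + 22 + 19 + 16 + 12)/8 = 16.7500
Deviations from mean: -3.7500, -4.7500, 0.2500, 6.2500, 5.2500, 2.2500, -0.7500, -4.7500
Σ(z_t−z̄)(z_{t+2}−z̄) = (-0.9375) + (-29.6875) + (1.3125) + (14.0625) + (-3.9375) + (-10.6875) = -29.8750
Denominator Σ(z_t−z̄)² = 131.5000
r_2 = -29.8750 / 131.5000 = -0.227

-0.227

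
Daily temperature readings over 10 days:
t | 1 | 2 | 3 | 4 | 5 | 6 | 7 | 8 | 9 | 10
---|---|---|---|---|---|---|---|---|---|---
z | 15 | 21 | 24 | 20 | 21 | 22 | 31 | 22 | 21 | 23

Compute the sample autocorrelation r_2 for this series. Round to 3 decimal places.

-0.225

Mean z̄ = (15 + 21 + 24 + 20 + 21 + 22 + 31 + 22 + 21 + 23)/10 = 22.0000
Numerator Σ_{t=1}^{8}(z_t−z̄)(z_{t+2}−z̄) = -32.0000
Denominator Σ(z_t−z̄)² = 142.0000
r_2 = -32.0000 / 142.0000 = -0.225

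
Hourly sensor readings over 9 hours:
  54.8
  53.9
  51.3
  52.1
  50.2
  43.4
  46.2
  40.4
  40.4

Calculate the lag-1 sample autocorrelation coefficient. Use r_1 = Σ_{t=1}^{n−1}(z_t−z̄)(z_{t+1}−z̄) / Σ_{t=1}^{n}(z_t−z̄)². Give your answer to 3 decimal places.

0.598

Mean z̄ = (54.8 + 53.9 + 51.3 + 52.1 + 50.2 + 43.4 + 46.2 + 40.4 + 40.4)/9 = 48.0778
Numerator Σ_{t=1}^{8}(z_t−z̄)(z_{t+1}−z̄) = 151.6173
Denominator Σ(z_t−z̄)² = 253.4556
r_1 = 151.6173 / 253.4556 = 0.598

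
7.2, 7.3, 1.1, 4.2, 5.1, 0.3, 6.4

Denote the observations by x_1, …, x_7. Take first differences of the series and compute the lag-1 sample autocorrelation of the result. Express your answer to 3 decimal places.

First differences Δx: 0.1, -6.2, 3.1, 0.9, -4.8, 6.1
Mean of differences = -0.1333
Numerator Σ(Δx_t−Δx̄)(Δx_{t+1}−Δx̄) = -51.6011
Denominator Σ(Δx_t−Δx̄)² = 109.0133
r_1(Δx) = -51.6011 / 109.0133 = -0.473

-0.473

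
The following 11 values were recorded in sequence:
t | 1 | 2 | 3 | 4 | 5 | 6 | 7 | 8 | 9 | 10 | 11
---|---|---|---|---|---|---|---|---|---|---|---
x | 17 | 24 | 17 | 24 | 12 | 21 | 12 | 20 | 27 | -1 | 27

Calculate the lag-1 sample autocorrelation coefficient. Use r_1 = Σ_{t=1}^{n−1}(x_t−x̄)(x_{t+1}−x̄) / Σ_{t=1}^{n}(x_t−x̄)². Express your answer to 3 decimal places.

-0.623

Mean x̄ = (17 + 24 + 17 + 24 + 12 + 21 + 12 + 20 + 27 − 1 + 27)/11 = 18.1818
Numerator Σ_{t=1}^{10}(x_t−x̄)(x_{t+1}−x̄) = -424.9421
Denominator Σ(x_t−x̄)² = 681.6364
r_1 = -424.9421 / 681.6364 = -0.623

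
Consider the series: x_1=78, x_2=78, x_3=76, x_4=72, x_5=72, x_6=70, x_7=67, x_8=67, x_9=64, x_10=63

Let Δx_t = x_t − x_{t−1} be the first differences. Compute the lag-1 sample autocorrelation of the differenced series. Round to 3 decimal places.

First differences Δx: 0, -2, -4, 0, -2, -3, 0, -3, -1
Mean of differences = -1.6667
Numerator Σ(Δx_t−Δx̄)(Δx_{t+1}−Δx̄) = -9.1111
Denominator Σ(Δx_t−Δx̄)² = 18.0000
r_1(Δx) = -9.1111 / 18.0000 = -0.506

-0.506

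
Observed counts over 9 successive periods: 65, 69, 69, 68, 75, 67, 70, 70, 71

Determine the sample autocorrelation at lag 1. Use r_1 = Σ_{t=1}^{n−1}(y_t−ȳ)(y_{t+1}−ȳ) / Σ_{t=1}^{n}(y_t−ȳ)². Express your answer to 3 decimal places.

Mean ȳ = (65 + 69 + 69 + 68 + 75 + 67 + 70 + 70 + 71)/9 = 69.3333
Numerator Σ_{t=1}^{8}(y_t−ȳ)(y_{t+1}−ȳ) = -18.7778
Denominator Σ(y_t−ȳ)² = 62.0000
r_1 = -18.7778 / 62.0000 = -0.303

-0.303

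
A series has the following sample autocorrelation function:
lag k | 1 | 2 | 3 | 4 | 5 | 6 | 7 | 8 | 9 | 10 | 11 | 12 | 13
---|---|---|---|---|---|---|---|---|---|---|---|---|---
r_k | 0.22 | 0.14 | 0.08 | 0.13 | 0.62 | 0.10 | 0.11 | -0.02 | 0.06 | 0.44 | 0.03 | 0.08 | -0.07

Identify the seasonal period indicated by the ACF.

5

The largest autocorrelation is r_5 = 0.62, with a weaker echo at lag 10 (0.44); the remaining lags stay at or below 0.22. The elevated value at lag 1 (0.22), dropping to 0.14 at lag 2, reflects decaying short-term dependence rather than seasonality.
The dominant spike at lag 5 indicates a seasonal period of 5.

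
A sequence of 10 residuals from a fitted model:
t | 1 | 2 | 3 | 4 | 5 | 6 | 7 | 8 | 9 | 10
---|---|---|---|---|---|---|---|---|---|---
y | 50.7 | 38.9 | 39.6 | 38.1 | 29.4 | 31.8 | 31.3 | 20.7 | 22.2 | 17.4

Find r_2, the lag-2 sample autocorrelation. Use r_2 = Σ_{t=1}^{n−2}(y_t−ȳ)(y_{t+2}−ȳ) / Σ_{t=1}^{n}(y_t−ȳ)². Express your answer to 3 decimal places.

Mean ȳ = (50.7 + 38.9 + 39.6 + 38.1 + 29.4 + 31.8 + 31.3 + 20.7 + 22.2 + 17.4)/10 = 32.0100
Numerator Σ_{t=1}^{8}(y_t−ȳ)(y_{t+2}−ȳ) = 339.1608
Denominator Σ(y_t−ȳ)² = 936.4490
r_2 = 339.1608 / 936.4490 = 0.362

0.362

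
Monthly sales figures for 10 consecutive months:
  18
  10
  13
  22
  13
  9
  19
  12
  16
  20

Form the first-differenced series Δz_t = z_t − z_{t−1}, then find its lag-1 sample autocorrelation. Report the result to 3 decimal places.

-0.383

First differences Δz: -8, 3, 9, -9, -4, 10, -7, 4, 4
Mean of differences = 0.2222
Numerator Σ(Δz_t−Δz̄)(Δz_{t+1}−Δz̄) = -165.3827
Denominator Σ(Δz_t−Δz̄)² = 431.5556
r_1(Δz) = -165.3827 / 431.5556 = -0.383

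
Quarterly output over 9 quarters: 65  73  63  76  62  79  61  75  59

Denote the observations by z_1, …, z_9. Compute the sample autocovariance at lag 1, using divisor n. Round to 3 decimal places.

Mean z̄ = (65 + 73 + 63 + 76 + 62 + 79 + 61 + 75 + 59)/9 = 68.1111
Σ_{t=1}^{8}(z_t−z̄)(z_{t+1}−z̄) = -384.4568
γ_1 = -384.4568 / 9 = -42.717

-42.717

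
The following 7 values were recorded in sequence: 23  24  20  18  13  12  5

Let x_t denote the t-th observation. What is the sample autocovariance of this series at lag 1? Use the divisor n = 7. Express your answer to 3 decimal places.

20.402

Mean x̄ = (23 + 24 + 20 + 18 + 13 + 12 + 5)/7 = 16.4286
Deviations: 6.5714, 7.5714, 3.5714, 1.5714, -3.4286, -4.4286, -11.4286
Σ_{t=1}^{6}(x_t−x̄)(x_{t+1}−x̄) = 142.8163
γ_1 = 142.8163 / 7 = 20.402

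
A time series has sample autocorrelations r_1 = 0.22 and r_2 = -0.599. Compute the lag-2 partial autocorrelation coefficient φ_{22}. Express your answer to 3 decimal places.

φ_{22} = (r_2 − r_1²) / (1 − r_1²)
r_1² = (0.22)² = 0.0484
Numerator = -0.599 − 0.0484 = -0.6474; denominator = 1 − 0.0484 = 0.9516
φ_{22} = -0.6474 / 0.9516 = -0.680

-0.680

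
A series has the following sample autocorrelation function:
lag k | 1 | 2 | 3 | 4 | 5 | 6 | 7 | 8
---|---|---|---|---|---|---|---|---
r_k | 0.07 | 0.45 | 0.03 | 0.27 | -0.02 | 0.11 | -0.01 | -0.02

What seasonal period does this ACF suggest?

2

The largest autocorrelation is r_2 = 0.45, with a weaker echo at lag 4 (0.27); the remaining lags stay at or below 0.11.
The dominant spike at lag 2 indicates a seasonal period of 2.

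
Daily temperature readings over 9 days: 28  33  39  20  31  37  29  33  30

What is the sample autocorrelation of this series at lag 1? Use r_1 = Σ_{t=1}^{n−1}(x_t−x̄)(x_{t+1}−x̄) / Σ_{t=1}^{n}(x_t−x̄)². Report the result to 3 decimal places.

Mean x̄ = (28 + 33 + 39 + 20 + 31 + 37 + 29 + 33 + 30)/9 = 31.1111
Numerator Σ_{t=1}^{8}(x_t−x̄)(x_{t+1}−x̄) = -96.5679
Denominator Σ(x_t−x̄)² = 242.8889
r_1 = -96.5679 / 242.8889 = -0.398

-0.398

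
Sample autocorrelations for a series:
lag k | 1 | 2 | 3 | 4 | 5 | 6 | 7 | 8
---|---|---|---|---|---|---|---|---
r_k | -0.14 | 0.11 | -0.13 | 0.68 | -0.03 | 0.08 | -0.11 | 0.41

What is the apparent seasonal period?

The largest autocorrelation is r_4 = 0.68, with a weaker echo at lag 8 (0.41); the remaining lags stay at or below 0.11.
The dominant spike at lag 4 indicates a seasonal period of 4.

4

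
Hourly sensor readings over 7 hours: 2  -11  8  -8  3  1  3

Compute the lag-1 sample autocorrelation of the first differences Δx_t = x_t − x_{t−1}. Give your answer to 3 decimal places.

First differences Δx: -13, 19, -16, 11, -2, 2
Mean of differences = 0.1667
Numerator Σ(Δx_t−Δx̄)(Δx_{t+1}−Δx̄) = -755.0278
Denominator Σ(Δx_t−Δx̄)² = 914.8333
r_1(Δx) = -755.0278 / 914.8333 = -0.825

-0.825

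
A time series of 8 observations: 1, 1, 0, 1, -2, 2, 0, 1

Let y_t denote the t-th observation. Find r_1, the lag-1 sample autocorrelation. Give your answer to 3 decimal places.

Mean ȳ = (1 + 1 + 0 + 1 − 2 + 2 + 0 + 1)/8 = 0.5000
Deviations from mean: 0.5000, 0.5000, -0.5000, 0.5000, -2.5000, 1.5000, -0.5000, 0.5000
Σ(y_t−ȳ)(y_{t+1}−ȳ) = (0.2500) + (-0.2500) + (-0.2500) + (-1.2500) + (-3.7500) + (-0.7500) + (-0.2500) = -6.2500
Denominator Σ(y_t−ȳ)² = 10.0000
r_1 = -6.2500 / 10.0000 = -0.625

-0.625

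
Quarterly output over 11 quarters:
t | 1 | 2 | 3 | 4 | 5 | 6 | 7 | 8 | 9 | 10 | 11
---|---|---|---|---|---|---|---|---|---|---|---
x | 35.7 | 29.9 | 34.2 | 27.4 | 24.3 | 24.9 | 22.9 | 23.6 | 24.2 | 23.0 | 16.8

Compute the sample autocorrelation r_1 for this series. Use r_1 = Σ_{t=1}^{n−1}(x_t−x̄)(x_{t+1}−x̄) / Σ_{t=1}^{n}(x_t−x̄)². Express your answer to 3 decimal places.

0.437

Mean x̄ = (35.7 + 29.9 + 34.2 + 27.4 + 24.3 + 24.9 + 22.9 + 23.6 + 24.2 + 23.0 + 16.8)/11 = 26.0818
Numerator Σ_{t=1}^{10}(x_t−x̄)(x_{t+1}−x̄) = 128.9106
Denominator Σ(x_t−x̄)² = 294.7764
r_1 = 128.9106 / 294.7764 = 0.437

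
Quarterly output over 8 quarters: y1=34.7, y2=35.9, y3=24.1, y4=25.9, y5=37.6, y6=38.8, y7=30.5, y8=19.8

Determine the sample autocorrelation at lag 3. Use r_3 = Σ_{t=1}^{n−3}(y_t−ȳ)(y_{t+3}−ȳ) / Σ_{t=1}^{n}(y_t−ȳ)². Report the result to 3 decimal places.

-0.327

Mean ȳ = (34.7 + 35.9 + 24.1 + 25.9 + 37.6 + 38.8 + 30.5 + 19.8)/8 = 30.9125
Deviations from mean: 3.7875, 4.9875, -6.8125, -5.0125, 6.6875, 7.8875, -0.4125, -11.1125
Σ(y_t−ȳ)(y_{t+3}−ȳ) = (-18.9848) + (33.3539) + (-53.7336) + (2.0677) + (-74.3148) = -111.6117
Denominator Σ(y_t−ȳ)² = 341.3488
r_3 = -111.6117 / 341.3488 = -0.327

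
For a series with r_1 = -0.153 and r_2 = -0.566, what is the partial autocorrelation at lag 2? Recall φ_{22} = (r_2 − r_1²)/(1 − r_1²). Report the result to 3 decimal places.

-0.604

φ_{22} = (r_2 − r_1²) / (1 − r_1²)
r_1² = (-0.153)² = 0.023409
Numerator = -0.566 − 0.0234 = -0.5894; denominator = 1 − 0.0234 = 0.9766
φ_{22} = -0.5894 / 0.9766 = -0.604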